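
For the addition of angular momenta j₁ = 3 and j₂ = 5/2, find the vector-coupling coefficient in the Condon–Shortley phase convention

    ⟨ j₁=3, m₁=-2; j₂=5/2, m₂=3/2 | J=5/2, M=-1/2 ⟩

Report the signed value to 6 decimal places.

-0.267261

triangle: 3!*3!*2!/9! = 72/362880
(j±m)!: 1!*5!*4!*1!*2!*3! = 34560
prefactor² = (2J+1)*Δ*N² = 288/7
  k=2: +1/(2!*1!*3!*2!*0!*0!) = 1/24
  k=3: −1/(3!*0!*2!*1!*1!*1!) = -1/12
Σ = -1/24  ⇒  CG² = 288/7*(-1/24)² = 1/14
CG = −√(1/14) = -0.267261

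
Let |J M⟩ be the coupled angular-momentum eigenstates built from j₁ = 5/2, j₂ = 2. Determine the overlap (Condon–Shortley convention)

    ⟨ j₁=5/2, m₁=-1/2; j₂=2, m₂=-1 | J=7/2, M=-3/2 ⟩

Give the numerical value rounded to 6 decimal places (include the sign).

triangle: 1!*4!*3!/9! = 144/362880
(j±m)!: 2!*3!*1!*3!*2!*5! = 17280
prefactor² = (2J+1)*Δ*N² = 384/7
  k=0: +1/(0!*1!*3!*1!*1!*2!) = 1/12
  k=1: −1/(1!*0!*2!*0!*2!*3!) = -1/24
Σ = 1/24  ⇒  CG² = 384/7*1/24² = 2/21
CG = +√(2/21) = +0.308607

+0.308607  (= +√(2/21))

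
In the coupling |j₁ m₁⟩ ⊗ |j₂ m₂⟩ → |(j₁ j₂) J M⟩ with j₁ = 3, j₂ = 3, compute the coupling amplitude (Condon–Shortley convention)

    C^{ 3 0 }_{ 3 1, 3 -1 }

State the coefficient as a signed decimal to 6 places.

−√(1/6) = -0.408248

triangle: 3!×3!×3!/10! = 216/3628800
(j±m)!: 4!×2!×2!×4!×3!×3! = 82944
prefactor² = (2J+1)×Δ×N² = 864/25
  k=0: +1/(0!×3!×2!×2!×1!×1!) = 1/24
  k=1: −1/(1!×2!×1!×1!×2!×2!) = -1/8
  k=2: +1/(2!×1!×0!×0!×3!×3!) = 1/72
Σ = -5/72  ⇒  CG² = 864/25×(-5/72)² = 1/6
CG = −√(1/6) = -0.408248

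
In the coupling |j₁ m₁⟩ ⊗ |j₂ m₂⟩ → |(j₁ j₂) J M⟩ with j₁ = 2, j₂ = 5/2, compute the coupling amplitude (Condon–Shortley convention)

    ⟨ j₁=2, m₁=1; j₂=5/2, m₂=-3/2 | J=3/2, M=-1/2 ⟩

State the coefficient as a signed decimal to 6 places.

j₁+j₂−J=3  J+j₁−j₂=1  J−j₁+j₂=2  j₁+j₂+J+1=7
(j₁±m₁, j₂±m₂, J±M) = (3,1,1,4,1,2)
P² = 96/35
sum k=0..1:
  [0] +1/6 = 1/6
  [1] −1/4 = -1/4
S = -1/12
C² = P²·S² = 2/105 ; C = -0.138013

-0.138013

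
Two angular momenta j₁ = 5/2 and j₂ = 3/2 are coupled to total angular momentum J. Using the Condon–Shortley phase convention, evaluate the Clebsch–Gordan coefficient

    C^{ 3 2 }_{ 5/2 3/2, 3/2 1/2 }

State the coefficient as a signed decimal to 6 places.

+√(1/12) = +0.288675

triangle: 1!×4!×2!/8! = 48/40320
(j±m)!: 4!×1!×2!×1!×5!×1! = 5760
prefactor² = (2J+1)×Δ×N² = 48
  k=0: +1/(0!×1!×1!×2!×3!×0!) = 1/12
  k=1: −1/(1!×0!×0!×1!×4!×1!) = -1/24
Σ = 1/24  ⇒  CG² = 48×1/24² = 1/12
CG = +√(1/12) = +0.288675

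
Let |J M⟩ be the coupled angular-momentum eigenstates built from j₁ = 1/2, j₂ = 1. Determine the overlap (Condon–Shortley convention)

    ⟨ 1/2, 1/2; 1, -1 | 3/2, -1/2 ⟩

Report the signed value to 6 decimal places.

+0.577350  (= +√(1/3))

triangle: 0!·1!·2!/4! = 2/24
(j±m)!: 1!·0!·0!·2!·1!·2! = 4
prefactor² = (2J+1)·Δ·N² = 4/3
  k=0: +1/(0!·0!·0!·0!·1!·2!) = 1/2
Σ = 1/2  ⇒  CG² = 4/3·1/2² = 1/3
CG = +√(1/3) = +0.577350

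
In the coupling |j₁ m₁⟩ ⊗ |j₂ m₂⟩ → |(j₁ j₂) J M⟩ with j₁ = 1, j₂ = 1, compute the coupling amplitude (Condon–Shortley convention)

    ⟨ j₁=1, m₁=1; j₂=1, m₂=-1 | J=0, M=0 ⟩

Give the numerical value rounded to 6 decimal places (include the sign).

+√(1/3) = +0.577350

√[1·2!0!0!/3! · 2!0!0!2!0!0!] = √(4/3)
  +(−1)^0/∏(0,2,0,0,0,0)! = 1/2  (running 1/2)
⟨..|..⟩ = √(4/3)·(1/2) = +0.577350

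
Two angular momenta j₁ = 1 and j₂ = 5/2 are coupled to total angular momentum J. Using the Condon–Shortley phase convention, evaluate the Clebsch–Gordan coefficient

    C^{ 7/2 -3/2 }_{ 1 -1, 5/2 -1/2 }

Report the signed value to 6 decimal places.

j₁+j₂−J=0  J+j₁−j₂=2  J−j₁+j₂=5  j₁+j₂+J+1=8
(j₁±m₁, j₂±m₂, J±M) = (0,2,2,3,2,5)
P² = 1920/7
sum k=0..0:
  [0] +1/24 = 1/24
S = 1/24
C² = P²·S² = 10/21 ; C = +0.690066

+√(10/21) = +0.690066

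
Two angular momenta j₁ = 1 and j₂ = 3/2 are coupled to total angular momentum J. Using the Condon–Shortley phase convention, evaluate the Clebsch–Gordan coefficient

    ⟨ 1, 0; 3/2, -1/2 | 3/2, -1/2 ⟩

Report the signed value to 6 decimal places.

+0.258199

√[4·1!1!2!/5! · 1!1!1!2!1!2!] = √(4/15)
  +(−1)^0/∏(0,1,1,1,0,1)! = 1  (running 1)
  +(−1)^1/∏(1,0,0,0,1,2)! = -1/2  (running 1/2)
⟨..|..⟩ = √(4/15)·(1/2) = +0.258199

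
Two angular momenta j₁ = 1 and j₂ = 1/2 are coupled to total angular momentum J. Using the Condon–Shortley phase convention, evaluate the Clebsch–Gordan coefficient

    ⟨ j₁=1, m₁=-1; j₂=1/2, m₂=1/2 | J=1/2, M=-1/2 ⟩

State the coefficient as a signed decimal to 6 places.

−√(2/3) ≈ -0.816497

√[2·1!1!0!/3! · 0!2!1!0!0!1!] = √(2/3)
  +(−1)^1/∏(1,0,1,0,0,0)! = -1  (running -1)
⟨..|..⟩ = √(2/3)·(-1) = -0.816497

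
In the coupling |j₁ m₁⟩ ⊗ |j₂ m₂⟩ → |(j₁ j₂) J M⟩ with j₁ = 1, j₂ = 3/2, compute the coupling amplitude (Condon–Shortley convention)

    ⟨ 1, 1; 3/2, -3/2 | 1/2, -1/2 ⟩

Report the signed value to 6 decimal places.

√[2·2!0!1!/4! · 2!0!0!3!0!1!] = √(2)
  +(−1)^0/∏(0,2,0,0,0,1)! = 1/2  (running 1/2)
⟨..|..⟩ = √(2)·(1/2) = +0.707107

+√(1/2) = +0.707107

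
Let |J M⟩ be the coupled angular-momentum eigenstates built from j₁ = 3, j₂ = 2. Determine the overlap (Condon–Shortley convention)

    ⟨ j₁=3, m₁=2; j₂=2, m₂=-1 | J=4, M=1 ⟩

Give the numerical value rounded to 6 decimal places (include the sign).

j₁+j₂−J=1  J+j₁−j₂=5  J−j₁+j₂=3  j₁+j₂+J+1=10
(j₁±m₁, j₂±m₂, J±M) = (5,1,1,3,5,3)
P² = 6480/7
sum k=0..1:
  [0] +1/48 = 1/48
  [1] −1/720 = -1/720
S = 7/360
C² = P²·S² = 7/20 ; C = +0.591608

+0.591608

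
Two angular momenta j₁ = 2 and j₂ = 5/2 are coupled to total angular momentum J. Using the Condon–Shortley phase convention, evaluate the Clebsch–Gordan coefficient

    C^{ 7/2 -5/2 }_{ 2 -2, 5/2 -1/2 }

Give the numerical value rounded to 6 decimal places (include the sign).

−√(32/63) = -0.712697

j₁+j₂−J=1  J+j₁−j₂=3  J−j₁+j₂=4  j₁+j₂+J+1=9
(j₁±m₁, j₂±m₂, J±M) = (0,4,2,3,1,6)
P² = 4608/7
sum k=1..1:
  [1] −1/36 = -1/36
S = -1/36
C² = P²·S² = 32/63 ; C = -0.712697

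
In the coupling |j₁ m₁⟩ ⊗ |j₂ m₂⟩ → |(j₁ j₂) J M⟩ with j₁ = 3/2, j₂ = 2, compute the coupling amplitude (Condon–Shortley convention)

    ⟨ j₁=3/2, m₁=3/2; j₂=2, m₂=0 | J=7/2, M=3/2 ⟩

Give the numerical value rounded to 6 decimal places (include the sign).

+0.534522  (= +√(2/7))

triangle: 0!·3!·4!/8! = 144/40320
(j±m)!: 3!·0!·2!·2!·5!·2! = 5760
prefactor² = (2J+1)·Δ·N² = 1152/7
  k=0: +1/(0!·0!·0!·2!·3!·2!) = 1/24
Σ = 1/24  ⇒  CG² = 1152/7·1/24² = 2/7
CG = +√(2/7) = +0.534522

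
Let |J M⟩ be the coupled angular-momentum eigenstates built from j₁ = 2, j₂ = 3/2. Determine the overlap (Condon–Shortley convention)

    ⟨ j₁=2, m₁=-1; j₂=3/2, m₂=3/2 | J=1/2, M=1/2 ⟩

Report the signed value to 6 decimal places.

j₁+j₂−J=3  J+j₁−j₂=1  J−j₁+j₂=0  j₁+j₂+J+1=5
(j₁±m₁, j₂±m₂, J±M) = (1,3,3,0,1,0)
P² = 18/5
sum k=3..3:
  [3] −1/6 = -1/6
S = -1/6
C² = P²·S² = 1/10 ; C = -0.316228

-0.316228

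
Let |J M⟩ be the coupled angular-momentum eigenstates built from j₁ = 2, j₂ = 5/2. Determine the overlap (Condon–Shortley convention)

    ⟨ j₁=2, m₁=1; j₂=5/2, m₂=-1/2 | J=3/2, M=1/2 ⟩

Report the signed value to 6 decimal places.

j₁+j₂−J=3  J+j₁−j₂=1  J−j₁+j₂=2  j₁+j₂+J+1=7
(j₁±m₁, j₂±m₂, J±M) = (3,1,2,3,2,1)
P² = 48/35
sum k=0..1:
  [0] +1/12 = 1/12
  [1] −1/2 = -1/2
S = -5/12
C² = P²·S² = 5/21 ; C = -0.487950

-0.487950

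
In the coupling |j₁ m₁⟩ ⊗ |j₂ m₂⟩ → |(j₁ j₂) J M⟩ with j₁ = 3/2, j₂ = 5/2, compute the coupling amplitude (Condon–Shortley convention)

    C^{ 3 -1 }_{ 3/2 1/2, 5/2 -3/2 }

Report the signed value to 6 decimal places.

+0.639010  (= +√(49/120))

j₁+j₂−J=1  J+j₁−j₂=2  J−j₁+j₂=4  j₁+j₂+J+1=8
(j₁±m₁, j₂±m₂, J±M) = (2,1,1,4,2,4)
P² = 96/5
sum k=0..1:
  [0] +1/6 = 1/6
  [1] −1/48 = -1/48
S = 7/48
C² = P²·S² = 49/120 ; C = +0.639010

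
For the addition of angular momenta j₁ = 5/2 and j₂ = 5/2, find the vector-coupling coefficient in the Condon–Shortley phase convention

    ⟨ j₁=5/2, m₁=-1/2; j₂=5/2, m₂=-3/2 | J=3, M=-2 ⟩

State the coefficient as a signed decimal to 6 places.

√[7·2!3!3!/9! · 2!3!1!4!1!5!] = √(48)
  +(−1)^0/∏(0,2,3,1,0,2)! = 1/24  (running 1/24)
  +(−1)^1/∏(1,1,2,0,1,3)! = -1/12  (running -1/24)
⟨..|..⟩ = √(48)·(-1/24) = -0.288675

-0.288675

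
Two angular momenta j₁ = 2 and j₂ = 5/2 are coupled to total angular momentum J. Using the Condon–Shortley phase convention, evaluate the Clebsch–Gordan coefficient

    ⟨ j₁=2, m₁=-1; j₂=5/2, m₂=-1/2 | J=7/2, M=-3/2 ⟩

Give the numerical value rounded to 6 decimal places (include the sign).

√[8·1!3!4!/9! · 1!3!2!3!2!5!] = √(384/7)
  +(−1)^0/∏(0,1,3,2,0,2)! = 1/24  (running 1/24)
  +(−1)^1/∏(1,0,2,1,1,3)! = -1/12  (running -1/24)
⟨..|..⟩ = √(384/7)·(-1/24) = -0.308607

-0.308607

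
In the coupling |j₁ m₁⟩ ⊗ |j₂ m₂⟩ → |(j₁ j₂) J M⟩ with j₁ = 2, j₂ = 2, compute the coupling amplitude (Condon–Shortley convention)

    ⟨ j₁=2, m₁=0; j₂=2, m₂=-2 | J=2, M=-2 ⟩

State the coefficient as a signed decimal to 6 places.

√[5·2!2!2!/7! · 2!2!0!4!0!4!] = √(128/7)
  +(−1)^0/∏(0,2,2,0,0,2)! = 1/8  (running 1/8)
⟨..|..⟩ = √(128/7)·(1/8) = +0.534522

+0.534522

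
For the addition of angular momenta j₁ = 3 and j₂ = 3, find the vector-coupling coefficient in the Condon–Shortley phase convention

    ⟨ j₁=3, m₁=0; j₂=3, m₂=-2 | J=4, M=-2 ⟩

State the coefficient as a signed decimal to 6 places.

j₁+j₂−J=2  J+j₁−j₂=4  J−j₁+j₂=4  j₁+j₂+J+1=11
(j₁±m₁, j₂±m₂, J±M) = (3,3,1,5,2,6)
P² = 124416/77
sum k=0..1:
  [0] +1/72 = 1/72
  [1] −1/96 = -1/96
S = 1/288
C² = P²·S² = 3/154 ; C = +0.139573

+0.139573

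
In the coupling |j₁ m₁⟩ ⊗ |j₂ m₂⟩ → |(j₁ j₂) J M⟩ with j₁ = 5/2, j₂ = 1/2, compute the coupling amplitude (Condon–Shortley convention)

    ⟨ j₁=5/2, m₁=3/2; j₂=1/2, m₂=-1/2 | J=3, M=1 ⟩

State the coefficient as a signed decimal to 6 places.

√[7·0!5!1!/7! · 4!1!0!1!4!2!] = √(192)
  +(−1)^0/∏(0,0,1,0,4,1)! = 1/24  (running 1/24)
⟨..|..⟩ = √(192)·(1/24) = +0.577350

+0.577350  (= +√(1/3))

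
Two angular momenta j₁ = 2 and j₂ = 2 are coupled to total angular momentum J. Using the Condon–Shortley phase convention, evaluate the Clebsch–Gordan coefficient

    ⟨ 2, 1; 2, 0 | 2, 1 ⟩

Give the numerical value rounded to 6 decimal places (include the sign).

triangle: 2!×2!×2!/7! = 8/5040
(j±m)!: 3!×1!×2!×2!×3!×1! = 144
prefactor² = (2J+1)×Δ×N² = 8/7
  k=0: +1/(0!×2!×1!×2!×1!×0!) = 1/4
  k=1: −1/(1!×1!×0!×1!×2!×1!) = -1/2
Σ = -1/4  ⇒  CG² = 8/7×(-1/4)² = 1/14
CG = −√(1/14) = -0.267261

-0.267261  (= −√(1/14))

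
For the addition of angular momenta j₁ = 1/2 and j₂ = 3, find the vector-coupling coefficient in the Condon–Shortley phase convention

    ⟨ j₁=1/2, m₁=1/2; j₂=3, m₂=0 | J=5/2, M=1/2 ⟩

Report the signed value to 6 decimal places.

+√(3/7) ≈ +0.654654

triangle: 1!×0!×5!/7! = 120/5040
(j±m)!: 1!×0!×3!×3!×3!×2! = 432
prefactor² = (2J+1)×Δ×N² = 432/7
  k=0: +1/(0!×1!×0!×3!×0!×2!) = 1/12
Σ = 1/12  ⇒  CG² = 432/7×1/12² = 3/7
CG = +√(3/7) = +0.654654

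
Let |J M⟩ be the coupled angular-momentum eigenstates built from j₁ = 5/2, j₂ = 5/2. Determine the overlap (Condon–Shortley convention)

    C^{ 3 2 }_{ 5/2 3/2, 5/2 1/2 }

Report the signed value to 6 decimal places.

-0.288675

√[7·2!3!3!/9! · 4!1!3!2!5!1!] = √(48)
  +(−1)^0/∏(0,2,1,3,2,0)! = 1/24  (running 1/24)
  +(−1)^1/∏(1,1,0,2,3,1)! = -1/12  (running -1/24)
⟨..|..⟩ = √(48)·(-1/24) = -0.288675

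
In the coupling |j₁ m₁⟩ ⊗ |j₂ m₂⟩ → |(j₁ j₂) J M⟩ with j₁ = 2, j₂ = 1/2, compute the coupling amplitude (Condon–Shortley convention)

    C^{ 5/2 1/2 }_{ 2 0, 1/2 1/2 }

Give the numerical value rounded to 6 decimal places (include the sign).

+√(3/5) ≈ +0.774597

j₁+j₂−J=0  J+j₁−j₂=4  J−j₁+j₂=1  j₁+j₂+J+1=6
(j₁±m₁, j₂±m₂, J±M) = (2,2,1,0,3,2)
P² = 48/5
sum k=0..0:
  [0] +1/4 = 1/4
S = 1/4
C² = P²·S² = 3/5 ; C = +0.774597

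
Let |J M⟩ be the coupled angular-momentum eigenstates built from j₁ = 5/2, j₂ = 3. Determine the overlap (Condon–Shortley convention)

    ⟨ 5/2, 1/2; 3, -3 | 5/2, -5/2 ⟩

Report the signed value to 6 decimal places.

triangle: 3!*2!*3!/9! = 72/362880
(j±m)!: 3!*2!*0!*6!*0!*5! = 1036800
prefactor² = (2J+1)*Δ*N² = 8640/7
  k=0: +1/(0!*3!*2!*0!*0!*3!) = 1/72
Σ = 1/72  ⇒  CG² = 8640/7*1/72² = 5/21
CG = +√(5/21) = +0.487950

+√(5/21) ≈ +0.487950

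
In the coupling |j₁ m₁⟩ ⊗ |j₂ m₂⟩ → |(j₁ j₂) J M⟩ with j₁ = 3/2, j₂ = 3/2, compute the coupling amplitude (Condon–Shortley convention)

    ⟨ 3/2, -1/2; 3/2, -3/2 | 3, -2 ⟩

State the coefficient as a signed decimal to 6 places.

+√(1/2) = +0.707107

j₁+j₂−J=0  J+j₁−j₂=3  J−j₁+j₂=3  j₁+j₂+J+1=7
(j₁±m₁, j₂±m₂, J±M) = (1,2,0,3,1,5)
P² = 72
sum k=0..0:
  [0] +1/12 = 1/12
S = 1/12
C² = P²·S² = 1/2 ; C = +0.707107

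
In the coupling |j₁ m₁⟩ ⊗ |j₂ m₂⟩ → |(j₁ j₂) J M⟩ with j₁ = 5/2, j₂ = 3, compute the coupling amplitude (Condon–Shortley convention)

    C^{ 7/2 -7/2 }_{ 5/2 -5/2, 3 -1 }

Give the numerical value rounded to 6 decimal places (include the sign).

+0.471405  (= +√(2/9))

j₁+j₂−J=2  J+j₁−j₂=3  J−j₁+j₂=4  j₁+j₂+J+1=10
(j₁±m₁, j₂±m₂, J±M) = (0,5,2,4,0,7)
P² = 18432
sum k=2..2:
  [2] +1/288 = 1/288
S = 1/288
C² = P²·S² = 2/9 ; C = +0.471405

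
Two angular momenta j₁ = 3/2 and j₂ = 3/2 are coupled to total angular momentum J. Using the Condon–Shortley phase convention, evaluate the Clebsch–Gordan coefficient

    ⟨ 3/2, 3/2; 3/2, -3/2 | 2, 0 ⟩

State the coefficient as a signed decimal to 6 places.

j₁+j₂−J=1  J+j₁−j₂=2  J−j₁+j₂=2  j₁+j₂+J+1=6
(j₁±m₁, j₂±m₂, J±M) = (3,0,0,3,2,2)
P² = 4
sum k=0..0:
  [0] +1/4 = 1/4
S = 1/4
C² = P²·S² = 1/4 ; C = +0.500000

+√(1/4) ≈ +0.500000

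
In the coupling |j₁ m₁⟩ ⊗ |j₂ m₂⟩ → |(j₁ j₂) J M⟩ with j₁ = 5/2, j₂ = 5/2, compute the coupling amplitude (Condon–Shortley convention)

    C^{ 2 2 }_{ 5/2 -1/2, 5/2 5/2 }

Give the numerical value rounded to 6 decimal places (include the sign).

triangle: 3!·2!·2!/8! = 24/40320
(j±m)!: 2!·3!·5!·0!·4!·0! = 34560
prefactor² = (2J+1)·Δ·N² = 720/7
  k=3: −1/(3!·0!·0!·2!·2!·0!) = -1/24
Σ = -1/24  ⇒  CG² = 720/7·(-1/24)² = 5/28
CG = −√(5/28) = -0.422577

−√(5/28) ≈ -0.422577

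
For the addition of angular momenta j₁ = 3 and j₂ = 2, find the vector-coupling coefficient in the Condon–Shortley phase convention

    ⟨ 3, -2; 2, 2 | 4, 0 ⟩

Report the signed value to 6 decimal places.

√[9·1!5!3!/10! · 1!5!4!0!4!4!] = √(20736/7)
  +(−1)^1/∏(1,0,4,3,1,0)! = -1/144  (running -1/144)
⟨..|..⟩ = √(20736/7)·(-1/144) = -0.377964

−√(1/7) ≈ -0.377964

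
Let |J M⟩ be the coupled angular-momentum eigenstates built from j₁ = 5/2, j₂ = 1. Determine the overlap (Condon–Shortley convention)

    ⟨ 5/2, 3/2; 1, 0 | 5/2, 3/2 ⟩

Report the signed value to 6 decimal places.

√[6·1!4!1!/7! · 4!1!1!1!4!1!] = √(576/35)
  +(−1)^0/∏(0,1,1,1,3,0)! = 1/6  (running 1/6)
  +(−1)^1/∏(1,0,0,0,4,1)! = -1/24  (running 1/8)
⟨..|..⟩ = √(576/35)·(1/8) = +0.507093

+0.507093  (= +√(9/35))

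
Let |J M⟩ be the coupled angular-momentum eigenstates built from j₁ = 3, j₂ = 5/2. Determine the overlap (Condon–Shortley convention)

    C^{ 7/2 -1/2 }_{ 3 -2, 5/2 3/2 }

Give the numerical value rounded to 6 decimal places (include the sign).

+0.563436  (= +√(20/63))

j₁+j₂−J=2  J+j₁−j₂=4  J−j₁+j₂=3  j₁+j₂+J+1=10
(j₁±m₁, j₂±m₂, J±M) = (1,5,4,1,3,4)
P² = 9216/35
sum k=1..2:
  [1] −1/144 = -1/144
  [2] +1/24 = 1/24
S = 5/144
C² = P²·S² = 20/63 ; C = +0.563436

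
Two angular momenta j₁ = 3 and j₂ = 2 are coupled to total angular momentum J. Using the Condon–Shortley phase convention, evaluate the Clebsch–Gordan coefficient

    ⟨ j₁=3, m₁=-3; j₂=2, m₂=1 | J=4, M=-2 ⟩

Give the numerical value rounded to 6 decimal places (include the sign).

triangle: 1!*5!*3!/10! = 720/3628800
(j±m)!: 0!*6!*3!*1!*2!*6! = 6220800
prefactor² = (2J+1)*Δ*N² = 77760/7
  k=1: −1/(1!*0!*5!*2!*0!*1!) = -1/240
Σ = -1/240  ⇒  CG² = 77760/7*(-1/240)² = 27/140
CG = −√(27/140) = -0.439155

-0.439155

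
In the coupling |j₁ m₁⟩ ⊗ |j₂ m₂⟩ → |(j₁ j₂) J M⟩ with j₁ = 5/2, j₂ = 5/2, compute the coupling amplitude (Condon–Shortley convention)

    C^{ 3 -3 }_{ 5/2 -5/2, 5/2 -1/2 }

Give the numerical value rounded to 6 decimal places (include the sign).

j₁+j₂−J=2  J+j₁−j₂=3  J−j₁+j₂=3  j₁+j₂+J+1=9
(j₁±m₁, j₂±m₂, J±M) = (0,5,2,3,0,6)
P² = 1440
sum k=2..2:
  [2] +1/72 = 1/72
S = 1/72
C² = P²·S² = 5/18 ; C = +0.527046

+0.527046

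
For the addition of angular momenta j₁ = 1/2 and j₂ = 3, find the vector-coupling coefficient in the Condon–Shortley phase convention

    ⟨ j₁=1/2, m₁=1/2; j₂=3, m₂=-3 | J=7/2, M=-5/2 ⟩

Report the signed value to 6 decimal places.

j₁+j₂−J=0  J+j₁−j₂=1  J−j₁+j₂=6  j₁+j₂+J+1=8
(j₁±m₁, j₂±m₂, J±M) = (1,0,0,6,1,6)
P² = 518400/7
sum k=0..0:
  [0] +1/720 = 1/720
S = 1/720
C² = P²·S² = 1/7 ; C = +0.377964

+√(1/7) ≈ +0.377964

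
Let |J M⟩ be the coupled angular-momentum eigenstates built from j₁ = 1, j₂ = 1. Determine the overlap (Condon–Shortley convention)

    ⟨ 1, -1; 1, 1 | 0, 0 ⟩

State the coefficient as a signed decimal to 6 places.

triangle: 2!*0!*0!/3! = 2/6
(j±m)!: 0!*2!*2!*0!*0!*0! = 4
prefactor² = (2J+1)*Δ*N² = 4/3
  k=2: +1/(2!*0!*0!*0!*0!*0!) = 1/2
Σ = 1/2  ⇒  CG² = 4/3*1/2² = 1/3
CG = +√(1/3) = +0.577350

+0.577350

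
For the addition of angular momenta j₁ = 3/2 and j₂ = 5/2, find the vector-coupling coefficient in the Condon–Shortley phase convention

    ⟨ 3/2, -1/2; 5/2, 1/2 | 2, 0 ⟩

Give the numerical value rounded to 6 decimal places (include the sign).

−√(1/14) = -0.267261

√[5·2!1!3!/7! · 1!2!3!2!2!2!] = √(8/7)
  +(−1)^1/∏(1,1,1,2,0,1)! = -1/2  (running -1/2)
  +(−1)^2/∏(2,0,0,1,1,2)! = 1/4  (running -1/4)
⟨..|..⟩ = √(8/7)·(-1/4) = -0.267261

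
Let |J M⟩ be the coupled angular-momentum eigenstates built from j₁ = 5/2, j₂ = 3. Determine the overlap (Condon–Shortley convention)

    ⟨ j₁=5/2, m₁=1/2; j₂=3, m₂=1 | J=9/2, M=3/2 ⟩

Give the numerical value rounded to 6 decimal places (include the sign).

j₁+j₂−J=1  J+j₁−j₂=4  J−j₁+j₂=5  j₁+j₂+J+1=11
(j₁±m₁, j₂±m₂, J±M) = (3,2,4,2,6,3)
P² = 138240/77
sum k=0..1:
  [0] +1/96 = 1/96
  [1] −1/72 = -1/72
S = -1/288
C² = P²·S² = 5/231 ; C = -0.147122

−√(5/231) = -0.147122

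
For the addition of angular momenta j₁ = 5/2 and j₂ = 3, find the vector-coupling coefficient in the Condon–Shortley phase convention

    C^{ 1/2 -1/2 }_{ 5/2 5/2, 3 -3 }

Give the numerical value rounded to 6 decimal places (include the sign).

√[2·5!0!1!/7! · 5!0!0!6!0!1!] = √(28800/7)
  +(−1)^0/∏(0,5,0,0,0,1)! = 1/120  (running 1/120)
⟨..|..⟩ = √(28800/7)·(1/120) = +0.534522

+0.534522  (= +√(2/7))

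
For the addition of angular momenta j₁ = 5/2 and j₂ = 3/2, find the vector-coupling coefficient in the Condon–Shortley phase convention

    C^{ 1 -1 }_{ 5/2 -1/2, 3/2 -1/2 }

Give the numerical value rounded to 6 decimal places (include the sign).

−√(3/20) ≈ -0.387298

j₁+j₂−J=3  J+j₁−j₂=2  J−j₁+j₂=0  j₁+j₂+J+1=6
(j₁±m₁, j₂±m₂, J±M) = (2,3,1,2,0,2)
P² = 12/5
sum k=1..1:
  [1] −1/4 = -1/4
S = -1/4
C² = P²·S² = 3/20 ; C = -0.387298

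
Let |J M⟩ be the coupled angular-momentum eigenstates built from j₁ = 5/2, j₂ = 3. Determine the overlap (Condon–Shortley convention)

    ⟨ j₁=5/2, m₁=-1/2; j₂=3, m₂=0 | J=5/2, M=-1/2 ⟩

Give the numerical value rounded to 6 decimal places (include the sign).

+0.276026  (= +√(8/105))

√[6·3!2!3!/9! · 2!3!3!3!2!3!] = √(216/35)
  +(−1)^1/∏(1,2,2,2,0,1)! = -1/8  (running -1/8)
  +(−1)^2/∏(2,1,1,1,1,2)! = 1/4  (running 1/8)
  +(−1)^3/∏(3,0,0,0,2,3)! = -1/72  (running 1/9)
⟨..|..⟩ = √(216/35)·(1/9) = +0.276026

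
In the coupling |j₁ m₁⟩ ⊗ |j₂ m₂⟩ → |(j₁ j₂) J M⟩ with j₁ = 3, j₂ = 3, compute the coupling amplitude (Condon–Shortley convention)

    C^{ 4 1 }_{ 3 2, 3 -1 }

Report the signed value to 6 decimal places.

+√(16/77) = +0.455842

√[9·2!4!4!/11! · 5!1!2!4!5!3!] = √(82944/77)
  +(−1)^0/∏(0,2,1,2,3,2)! = 1/48  (running 1/48)
  +(−1)^1/∏(1,1,0,1,4,3)! = -1/144  (running 1/72)
⟨..|..⟩ = √(82944/77)·(1/72) = +0.455842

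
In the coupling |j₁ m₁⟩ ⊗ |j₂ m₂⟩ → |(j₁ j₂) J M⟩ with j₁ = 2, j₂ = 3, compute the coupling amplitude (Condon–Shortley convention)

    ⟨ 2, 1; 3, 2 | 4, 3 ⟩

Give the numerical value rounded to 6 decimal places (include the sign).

-0.223607

j₁+j₂−J=1  J+j₁−j₂=3  J−j₁+j₂=5  j₁+j₂+J+1=10
(j₁±m₁, j₂±m₂, J±M) = (3,1,5,1,7,1)
P² = 6480
sum k=0..1:
  [0] +1/240 = 1/240
  [1] −1/144 = -1/144
S = -1/360
C² = P²·S² = 1/20 ; C = -0.223607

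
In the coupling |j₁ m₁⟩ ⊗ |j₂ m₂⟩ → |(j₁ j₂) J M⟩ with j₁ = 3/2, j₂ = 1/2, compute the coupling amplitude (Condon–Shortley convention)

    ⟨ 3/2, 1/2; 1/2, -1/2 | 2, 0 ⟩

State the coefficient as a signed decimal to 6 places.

√[5·0!3!1!/5! · 2!1!0!1!2!2!] = √(2)
  +(−1)^0/∏(0,0,1,0,2,1)! = 1/2  (running 1/2)
⟨..|..⟩ = √(2)·(1/2) = +0.707107

+0.707107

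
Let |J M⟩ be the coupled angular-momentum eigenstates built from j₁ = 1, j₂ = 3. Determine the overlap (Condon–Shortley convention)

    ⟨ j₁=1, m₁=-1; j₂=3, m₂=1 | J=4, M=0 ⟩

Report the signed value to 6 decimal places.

+√(3/14) = +0.462910

j₁+j₂−J=0  J+j₁−j₂=2  J−j₁+j₂=6  j₁+j₂+J+1=9
(j₁±m₁, j₂±m₂, J±M) = (0,2,4,2,4,4)
P² = 13824/7
sum k=0..0:
  [0] +1/96 = 1/96
S = 1/96
C² = P²·S² = 3/14 ; C = +0.462910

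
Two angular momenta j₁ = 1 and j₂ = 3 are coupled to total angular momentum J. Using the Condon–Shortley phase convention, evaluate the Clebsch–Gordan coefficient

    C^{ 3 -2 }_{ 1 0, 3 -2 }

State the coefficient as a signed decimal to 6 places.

+√(1/3) ≈ +0.577350

√[7·1!1!5!/8! · 1!1!1!5!1!5!] = √(300)
  +(−1)^0/∏(0,1,1,1,0,4)! = 1/24  (running 1/24)
  +(−1)^1/∏(1,0,0,0,1,5)! = -1/120  (running 1/30)
⟨..|..⟩ = √(300)·(1/30) = +0.577350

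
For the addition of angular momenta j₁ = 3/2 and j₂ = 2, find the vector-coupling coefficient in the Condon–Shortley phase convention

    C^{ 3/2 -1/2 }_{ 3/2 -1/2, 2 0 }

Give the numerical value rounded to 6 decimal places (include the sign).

√[4·2!1!2!/6! · 1!2!2!2!1!2!] = √(16/45)
  +(−1)^1/∏(1,1,1,1,0,1)! = -1  (running -1)
  +(−1)^2/∏(2,0,0,0,1,2)! = 1/4  (running -3/4)
⟨..|..⟩ = √(16/45)·(-3/4) = -0.447214

-0.447214  (= −√(1/5))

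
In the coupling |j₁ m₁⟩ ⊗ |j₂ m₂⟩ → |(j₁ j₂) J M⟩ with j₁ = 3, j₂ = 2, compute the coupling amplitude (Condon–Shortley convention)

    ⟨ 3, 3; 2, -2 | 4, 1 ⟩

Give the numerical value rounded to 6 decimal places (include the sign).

+0.207020  (= +√(3/70))

j₁+j₂−J=1  J+j₁−j₂=5  J−j₁+j₂=3  j₁+j₂+J+1=10
(j₁±m₁, j₂±m₂, J±M) = (6,0,0,4,5,3)
P² = 155520/7
sum k=0..0:
  [0] +1/720 = 1/720
S = 1/720
C² = P²·S² = 3/70 ; C = +0.207020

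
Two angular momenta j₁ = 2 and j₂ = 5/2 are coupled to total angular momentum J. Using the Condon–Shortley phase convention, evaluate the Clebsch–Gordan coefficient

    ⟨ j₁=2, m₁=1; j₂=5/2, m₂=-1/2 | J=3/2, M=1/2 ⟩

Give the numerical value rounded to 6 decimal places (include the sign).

triangle: 3!*1!*2!/7! = 12/5040
(j±m)!: 3!*1!*2!*3!*2!*1! = 144
prefactor² = (2J+1)*Δ*N² = 48/35
  k=0: +1/(0!*3!*1!*2!*0!*0!) = 1/12
  k=1: −1/(1!*2!*0!*1!*1!*1!) = -1/2
Σ = -5/12  ⇒  CG² = 48/35*(-5/12)² = 5/21
CG = −√(5/21) = -0.487950

-0.487950  (= −√(5/21))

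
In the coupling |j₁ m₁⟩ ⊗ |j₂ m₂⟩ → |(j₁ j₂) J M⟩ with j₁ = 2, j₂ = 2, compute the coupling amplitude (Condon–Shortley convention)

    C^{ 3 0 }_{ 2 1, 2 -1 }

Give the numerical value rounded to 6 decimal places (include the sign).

triangle: 1!·3!·3!/8! = 36/40320
(j±m)!: 3!·1!·1!·3!·3!·3! = 1296
prefactor² = (2J+1)·Δ·N² = 81/10
  k=0: +1/(0!·1!·1!·1!·2!·2!) = 1/4
  k=1: −1/(1!·0!·0!·0!·3!·3!) = -1/36
Σ = 2/9  ⇒  CG² = 81/10·2/9² = 2/5
CG = +√(2/5) = +0.632456

+0.632456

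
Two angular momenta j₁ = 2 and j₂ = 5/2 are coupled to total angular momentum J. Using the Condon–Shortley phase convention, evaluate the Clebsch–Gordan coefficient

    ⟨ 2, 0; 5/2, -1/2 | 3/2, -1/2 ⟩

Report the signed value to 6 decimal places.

−√(2/35) ≈ -0.239046

triangle: 3!*1!*2!/7! = 12/5040
(j±m)!: 2!*2!*2!*3!*1!*2! = 96
prefactor² = (2J+1)*Δ*N² = 32/35
  k=1: −1/(1!*2!*1!*1!*0!*1!) = -1/2
  k=2: +1/(2!*1!*0!*0!*1!*2!) = 1/4
Σ = -1/4  ⇒  CG² = 32/35*(-1/4)² = 2/35
CG = −√(2/35) = -0.239046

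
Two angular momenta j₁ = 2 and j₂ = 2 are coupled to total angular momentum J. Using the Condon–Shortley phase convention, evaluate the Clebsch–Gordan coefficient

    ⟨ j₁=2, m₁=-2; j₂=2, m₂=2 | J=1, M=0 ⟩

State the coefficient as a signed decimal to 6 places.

triangle: 3!·1!·1!/6! = 6/720
(j±m)!: 0!·4!·4!·0!·1!·1! = 576
prefactor² = (2J+1)·Δ·N² = 72/5
  k=3: −1/(3!·0!·1!·1!·0!·0!) = -1/6
Σ = -1/6  ⇒  CG² = 72/5·(-1/6)² = 2/5
CG = −√(2/5) = -0.632456

-0.632456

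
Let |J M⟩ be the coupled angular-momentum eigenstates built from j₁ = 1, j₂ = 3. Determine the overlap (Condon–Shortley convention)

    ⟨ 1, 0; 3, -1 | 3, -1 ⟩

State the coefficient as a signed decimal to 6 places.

triangle: 1!·1!·5!/8! = 120/40320
(j±m)!: 1!·1!·2!·4!·2!·4! = 2304
prefactor² = (2J+1)·Δ·N² = 48
  k=0: +1/(0!·1!·1!·2!·0!·3!) = 1/12
  k=1: −1/(1!·0!·0!·1!·1!·4!) = -1/24
Σ = 1/24  ⇒  CG² = 48·1/24² = 1/12
CG = +√(1/12) = +0.288675

+√(1/12) = +0.288675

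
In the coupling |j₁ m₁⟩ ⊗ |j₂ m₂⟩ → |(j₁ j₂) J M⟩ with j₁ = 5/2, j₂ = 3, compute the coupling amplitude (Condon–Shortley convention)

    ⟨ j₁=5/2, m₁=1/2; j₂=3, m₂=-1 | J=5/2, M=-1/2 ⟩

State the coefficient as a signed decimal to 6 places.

triangle: 3!×2!×3!/9! = 72/362880
(j±m)!: 3!×2!×2!×4!×2!×3! = 6912
prefactor² = (2J+1)×Δ×N² = 288/35
  k=0: +1/(0!×3!×2!×2!×0!×1!) = 1/24
  k=1: −1/(1!×2!×1!×1!×1!×2!) = -1/4
  k=2: +1/(2!×1!×0!×0!×2!×3!) = 1/24
Σ = -1/6  ⇒  CG² = 288/35×(-1/6)² = 8/35
CG = −√(8/35) = -0.478091

-0.478091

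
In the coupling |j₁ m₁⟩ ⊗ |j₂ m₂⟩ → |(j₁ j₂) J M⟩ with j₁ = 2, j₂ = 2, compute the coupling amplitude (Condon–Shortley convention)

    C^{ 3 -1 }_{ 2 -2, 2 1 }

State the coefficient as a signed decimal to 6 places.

triangle: 1!×3!×3!/8! = 36/40320
(j±m)!: 0!×4!×3!×1!×2!×4! = 6912
prefactor² = (2J+1)×Δ×N² = 216/5
  k=1: −1/(1!×0!×3!×2!×0!×1!) = -1/12
Σ = -1/12  ⇒  CG² = 216/5×(-1/12)² = 3/10
CG = −√(3/10) = -0.547723

−√(3/10) ≈ -0.547723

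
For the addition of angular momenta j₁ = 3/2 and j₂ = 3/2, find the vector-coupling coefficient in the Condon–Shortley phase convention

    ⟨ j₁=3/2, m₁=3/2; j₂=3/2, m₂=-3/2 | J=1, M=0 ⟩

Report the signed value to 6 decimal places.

+0.670820

j₁+j₂−J=2  J+j₁−j₂=1  J−j₁+j₂=1  j₁+j₂+J+1=5
(j₁±m₁, j₂±m₂, J±M) = (3,0,0,3,1,1)
P² = 9/5
sum k=0..0:
  [0] +1/2 = 1/2
S = 1/2
C² = P²·S² = 9/20 ; C = +0.670820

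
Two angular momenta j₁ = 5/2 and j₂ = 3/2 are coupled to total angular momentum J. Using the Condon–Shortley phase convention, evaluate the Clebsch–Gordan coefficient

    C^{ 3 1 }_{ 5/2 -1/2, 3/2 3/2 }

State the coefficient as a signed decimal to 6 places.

j₁+j₂−J=1  J+j₁−j₂=4  J−j₁+j₂=2  j₁+j₂+J+1=8
(j₁±m₁, j₂±m₂, J±M) = (2,3,3,0,4,2)
P² = 144/5
sum k=1..1:
  [1] −1/8 = -1/8
S = -1/8
C² = P²·S² = 9/20 ; C = -0.670820

-0.670820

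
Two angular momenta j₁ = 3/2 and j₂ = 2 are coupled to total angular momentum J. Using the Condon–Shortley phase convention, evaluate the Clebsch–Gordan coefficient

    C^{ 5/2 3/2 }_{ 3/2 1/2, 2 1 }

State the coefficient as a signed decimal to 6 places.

−√(1/35) = -0.169031

triangle: 1!·2!·3!/7! = 12/5040
(j±m)!: 2!·1!·3!·1!·4!·1! = 288
prefactor² = (2J+1)·Δ·N² = 144/35
  k=0: +1/(0!·1!·1!·3!·1!·0!) = 1/6
  k=1: −1/(1!·0!·0!·2!·2!·1!) = -1/4
Σ = -1/12  ⇒  CG² = 144/35·(-1/12)² = 1/35
CG = −√(1/35) = -0.169031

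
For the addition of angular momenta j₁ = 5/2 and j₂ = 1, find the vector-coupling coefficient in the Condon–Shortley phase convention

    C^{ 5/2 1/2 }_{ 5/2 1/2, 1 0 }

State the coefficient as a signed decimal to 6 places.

+√(1/35) = +0.169031

triangle: 1!·4!·1!/7! = 24/5040
(j±m)!: 3!·2!·1!·1!·3!·2! = 144
prefactor² = (2J+1)·Δ·N² = 144/35
  k=0: +1/(0!·1!·2!·1!·2!·0!) = 1/4
  k=1: −1/(1!·0!·1!·0!·3!·1!) = -1/6
Σ = 1/12  ⇒  CG² = 144/35·1/12² = 1/35
CG = +√(1/35) = +0.169031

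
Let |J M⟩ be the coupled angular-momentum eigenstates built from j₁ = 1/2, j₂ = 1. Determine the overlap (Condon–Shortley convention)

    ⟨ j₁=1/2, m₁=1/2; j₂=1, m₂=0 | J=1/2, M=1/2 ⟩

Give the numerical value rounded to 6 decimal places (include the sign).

+0.577350  (= +√(1/3))

j₁+j₂−J=1  J+j₁−j₂=0  J−j₁+j₂=1  j₁+j₂+J+1=3
(j₁±m₁, j₂±m₂, J±M) = (1,0,1,1,1,0)
P² = 1/3
sum k=0..0:
  [0] +1/1 = 1
S = 1
C² = P²·S² = 1/3 ; C = +0.577350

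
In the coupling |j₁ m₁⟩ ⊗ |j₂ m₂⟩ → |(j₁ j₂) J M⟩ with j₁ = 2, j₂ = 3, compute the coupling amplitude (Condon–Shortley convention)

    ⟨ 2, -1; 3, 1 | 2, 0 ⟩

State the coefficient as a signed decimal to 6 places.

triangle: 3!·1!·3!/8! = 36/40320
(j±m)!: 1!·3!·4!·2!·2!·2! = 1152
prefactor² = (2J+1)·Δ·N² = 36/7
  k=2: +1/(2!·1!·1!·2!·0!·1!) = 1/4
  k=3: −1/(3!·0!·0!·1!·1!·2!) = -1/12
Σ = 1/6  ⇒  CG² = 36/7·1/6² = 1/7
CG = +√(1/7) = +0.377964

+√(1/7) = +0.377964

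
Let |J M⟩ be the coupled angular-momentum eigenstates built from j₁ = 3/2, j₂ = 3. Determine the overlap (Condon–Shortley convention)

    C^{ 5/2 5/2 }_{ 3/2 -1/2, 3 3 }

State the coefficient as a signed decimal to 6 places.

+0.731925  (= +√(15/28))

triangle: 2!×1!×4!/8! = 48/40320
(j±m)!: 1!×2!×6!×0!×5!×0! = 172800
prefactor² = (2J+1)×Δ×N² = 8640/7
  k=2: +1/(2!×0!×0!×4!×1!×0!) = 1/48
Σ = 1/48  ⇒  CG² = 8640/7×1/48² = 15/28
CG = +√(15/28) = +0.731925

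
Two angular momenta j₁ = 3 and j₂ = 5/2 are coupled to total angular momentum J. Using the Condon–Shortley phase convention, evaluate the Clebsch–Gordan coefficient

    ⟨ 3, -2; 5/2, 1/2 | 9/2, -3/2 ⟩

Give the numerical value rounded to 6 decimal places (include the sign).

−√(169/462) ≈ -0.604815

√[10·1!5!4!/11! · 1!5!3!2!3!6!] = √(345600/77)
  +(−1)^0/∏(0,1,5,3,0,1)! = 1/720  (running 1/720)
  +(−1)^1/∏(1,0,4,2,1,2)! = -1/96  (running -13/1440)
⟨..|..⟩ = √(345600/77)·(-13/1440) = -0.604815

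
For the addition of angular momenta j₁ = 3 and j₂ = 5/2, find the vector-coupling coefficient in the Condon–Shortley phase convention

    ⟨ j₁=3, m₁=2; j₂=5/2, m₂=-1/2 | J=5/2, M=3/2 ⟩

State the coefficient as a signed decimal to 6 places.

triangle: 3!*3!*2!/9! = 72/362880
(j±m)!: 5!*1!*2!*3!*4!*1! = 34560
prefactor² = (2J+1)*Δ*N² = 288/7
  k=0: +1/(0!*3!*1!*2!*2!*0!) = 1/24
  k=1: −1/(1!*2!*0!*1!*3!*1!) = -1/12
Σ = -1/24  ⇒  CG² = 288/7*(-1/24)² = 1/14
CG = −√(1/14) = -0.267261

−√(1/14) ≈ -0.267261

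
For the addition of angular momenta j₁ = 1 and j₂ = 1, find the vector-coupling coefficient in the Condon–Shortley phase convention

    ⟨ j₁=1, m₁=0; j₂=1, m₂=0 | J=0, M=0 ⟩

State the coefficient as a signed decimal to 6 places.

-0.577350  (= −√(1/3))

j₁+j₂−J=2  J+j₁−j₂=0  J−j₁+j₂=0  j₁+j₂+J+1=3
(j₁±m₁, j₂±m₂, J±M) = (1,1,1,1,0,0)
P² = 1/3
sum k=1..1:
  [1] −1/1 = -1
S = -1
C² = P²·S² = 1/3 ; C = -0.577350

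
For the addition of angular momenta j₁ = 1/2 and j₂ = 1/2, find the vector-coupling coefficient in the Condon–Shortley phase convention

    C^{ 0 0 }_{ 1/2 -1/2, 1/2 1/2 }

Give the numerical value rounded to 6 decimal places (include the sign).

√[1·1!0!0!/2! · 0!1!1!0!0!0!] = √(1/2)
  +(−1)^1/∏(1,0,0,0,0,0)! = -1  (running -1)
⟨..|..⟩ = √(1/2)·(-1) = -0.707107

-0.707107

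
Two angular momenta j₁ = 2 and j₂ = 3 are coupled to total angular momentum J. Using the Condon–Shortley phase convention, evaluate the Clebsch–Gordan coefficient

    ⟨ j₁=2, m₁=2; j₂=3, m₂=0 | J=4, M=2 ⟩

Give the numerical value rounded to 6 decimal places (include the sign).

+√(3/7) ≈ +0.654654

√[9·1!3!5!/10! · 4!0!3!3!6!2!] = √(15552/7)
  +(−1)^0/∏(0,1,0,3,3,2)! = 1/72  (running 1/72)
⟨..|..⟩ = √(15552/7)·(1/72) = +0.654654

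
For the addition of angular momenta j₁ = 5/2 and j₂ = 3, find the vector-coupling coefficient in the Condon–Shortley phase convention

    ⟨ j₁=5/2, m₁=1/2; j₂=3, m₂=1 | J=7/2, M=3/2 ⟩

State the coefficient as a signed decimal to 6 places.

triangle: 2!×3!×4!/10! = 288/3628800
(j±m)!: 3!×2!×4!×2!×5!×2! = 138240
prefactor² = (2J+1)×Δ×N² = 3072/35
  k=0: +1/(0!×2!×2!×4!×1!×0!) = 1/96
  k=1: −1/(1!×1!×1!×3!×2!×1!) = -1/12
  k=2: +1/(2!×0!×0!×2!×3!×2!) = 1/48
Σ = -5/96  ⇒  CG² = 3072/35×(-5/96)² = 5/21
CG = −√(5/21) = -0.487950

−√(5/21) = -0.487950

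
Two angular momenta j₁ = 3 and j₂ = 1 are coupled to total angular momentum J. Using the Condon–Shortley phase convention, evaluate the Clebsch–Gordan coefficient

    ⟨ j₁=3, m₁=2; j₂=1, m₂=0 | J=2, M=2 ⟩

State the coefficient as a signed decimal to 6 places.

√[5·2!4!0!/7! · 5!1!1!1!4!0!] = √(960/7)
  +(−1)^1/∏(1,1,0,0,4,0)! = -1/24  (running -1/24)
⟨..|..⟩ = √(960/7)·(-1/24) = -0.487950

-0.487950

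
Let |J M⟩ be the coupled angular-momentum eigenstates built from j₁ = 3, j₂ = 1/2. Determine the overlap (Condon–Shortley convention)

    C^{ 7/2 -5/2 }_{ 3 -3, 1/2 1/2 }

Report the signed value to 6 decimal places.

+√(1/7) = +0.377964

j₁+j₂−J=0  J+j₁−j₂=6  J−j₁+j₂=1  j₁+j₂+J+1=8
(j₁±m₁, j₂±m₂, J±M) = (0,6,1,0,1,6)
P² = 518400/7
sum k=0..0:
  [0] +1/720 = 1/720
S = 1/720
C² = P²·S² = 1/7 ; C = +0.377964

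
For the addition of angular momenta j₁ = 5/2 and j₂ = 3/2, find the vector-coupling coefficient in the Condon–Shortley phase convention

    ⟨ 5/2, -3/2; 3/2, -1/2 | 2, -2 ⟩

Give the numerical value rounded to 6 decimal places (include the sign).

-0.617213

j₁+j₂−J=2  J+j₁−j₂=3  J−j₁+j₂=1  j₁+j₂+J+1=7
(j₁±m₁, j₂±m₂, J±M) = (1,4,1,2,0,4)
P² = 96/7
sum k=1..1:
  [1] −1/6 = -1/6
S = -1/6
C² = P²·S² = 8/21 ; C = -0.617213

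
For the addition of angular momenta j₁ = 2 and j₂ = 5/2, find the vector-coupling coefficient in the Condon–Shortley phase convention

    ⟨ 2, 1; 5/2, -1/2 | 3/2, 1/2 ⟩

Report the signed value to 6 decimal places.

-0.487950  (= −√(5/21))

j₁+j₂−J=3  J+j₁−j₂=1  J−j₁+j₂=2  j₁+j₂+J+1=7
(j₁±m₁, j₂±m₂, J±M) = (3,1,2,3,2,1)
P² = 48/35
sum k=0..1:
  [0] +1/12 = 1/12
  [1] −1/2 = -1/2
S = -5/12
C² = P²·S² = 5/21 ; C = -0.487950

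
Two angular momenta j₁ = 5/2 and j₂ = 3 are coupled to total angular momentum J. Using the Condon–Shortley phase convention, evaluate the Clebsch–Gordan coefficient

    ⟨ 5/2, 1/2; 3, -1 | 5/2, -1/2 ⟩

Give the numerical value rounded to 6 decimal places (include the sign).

-0.478091  (= −√(8/35))

triangle: 3!×2!×3!/9! = 72/362880
(j±m)!: 3!×2!×2!×4!×2!×3! = 6912
prefactor² = (2J+1)×Δ×N² = 288/35
  k=0: +1/(0!×3!×2!×2!×0!×1!) = 1/24
  k=1: −1/(1!×2!×1!×1!×1!×2!) = -1/4
  k=2: +1/(2!×1!×0!×0!×2!×3!) = 1/24
Σ = -1/6  ⇒  CG² = 288/35×(-1/6)² = 8/35
CG = −√(8/35) = -0.478091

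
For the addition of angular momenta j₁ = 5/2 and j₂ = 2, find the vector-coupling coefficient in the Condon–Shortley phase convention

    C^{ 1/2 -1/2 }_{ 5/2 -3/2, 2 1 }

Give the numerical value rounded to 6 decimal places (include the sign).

−√(4/15) ≈ -0.516398

triangle: 4!×1!×0!/6! = 24/720
(j±m)!: 1!×4!×3!×1!×0!×1! = 144
prefactor² = (2J+1)×Δ×N² = 48/5
  k=3: −1/(3!×1!×1!×0!×0!×0!) = -1/6
Σ = -1/6  ⇒  CG² = 48/5×(-1/6)² = 4/15
CG = −√(4/15) = -0.516398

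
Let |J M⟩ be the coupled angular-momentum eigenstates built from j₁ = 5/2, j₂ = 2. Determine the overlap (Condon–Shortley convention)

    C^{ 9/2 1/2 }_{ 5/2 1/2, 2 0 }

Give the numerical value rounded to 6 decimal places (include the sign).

triangle: 0!*5!*4!/10! = 2880/3628800
(j±m)!: 3!*2!*2!*2!*5!*4! = 138240
prefactor² = (2J+1)*Δ*N² = 7680/7
  k=0: +1/(0!*0!*2!*2!*3!*2!) = 1/48
Σ = 1/48  ⇒  CG² = 7680/7*1/48² = 10/21
CG = +√(10/21) = +0.690066

+√(10/21) = +0.690066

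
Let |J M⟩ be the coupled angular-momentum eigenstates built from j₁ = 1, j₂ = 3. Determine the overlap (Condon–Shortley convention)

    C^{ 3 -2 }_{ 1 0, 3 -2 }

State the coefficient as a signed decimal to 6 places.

+√(1/3) ≈ +0.577350

triangle: 1!×1!×5!/8! = 120/40320
(j±m)!: 1!×1!×1!×5!×1!×5! = 14400
prefactor² = (2J+1)×Δ×N² = 300
  k=0: +1/(0!×1!×1!×1!×0!×4!) = 1/24
  k=1: −1/(1!×0!×0!×0!×1!×5!) = -1/120
Σ = 1/30  ⇒  CG² = 300×1/30² = 1/3
CG = +√(1/3) = +0.577350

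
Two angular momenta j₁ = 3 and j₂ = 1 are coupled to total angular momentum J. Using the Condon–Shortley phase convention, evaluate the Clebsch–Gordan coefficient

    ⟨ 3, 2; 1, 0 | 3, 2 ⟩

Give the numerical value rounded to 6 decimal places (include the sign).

+√(1/3) ≈ +0.577350

triangle: 1!*5!*1!/8! = 120/40320
(j±m)!: 5!*1!*1!*1!*5!*1! = 14400
prefactor² = (2J+1)*Δ*N² = 300
  k=0: +1/(0!*1!*1!*1!*4!*0!) = 1/24
  k=1: −1/(1!*0!*0!*0!*5!*1!) = -1/120
Σ = 1/30  ⇒  CG² = 300*1/30² = 1/3
CG = +√(1/3) = +0.577350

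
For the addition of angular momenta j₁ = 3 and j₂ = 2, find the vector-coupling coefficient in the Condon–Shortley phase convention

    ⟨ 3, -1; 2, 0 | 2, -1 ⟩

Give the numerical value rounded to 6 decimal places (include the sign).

+0.377964

√[5·3!3!1!/8! · 2!4!2!2!1!3!] = √(36/7)
  +(−1)^1/∏(1,2,3,1,0,0)! = -1/12  (running -1/12)
  +(−1)^2/∏(2,1,2,0,1,1)! = 1/4  (running 1/6)
⟨..|..⟩ = √(36/7)·(1/6) = +0.377964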